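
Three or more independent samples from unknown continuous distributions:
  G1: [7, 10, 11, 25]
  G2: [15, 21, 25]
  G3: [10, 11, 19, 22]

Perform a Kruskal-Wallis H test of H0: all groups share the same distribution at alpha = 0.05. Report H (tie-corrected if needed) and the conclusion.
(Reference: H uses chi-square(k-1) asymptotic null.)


Step 1: Combine all N = 11 observations and assign midranks.
sorted (value, group, rank): (7,G1,1), (10,G1,2.5), (10,G3,2.5), (11,G1,4.5), (11,G3,4.5), (15,G2,6), (19,G3,7), (21,G2,8), (22,G3,9), (25,G1,10.5), (25,G2,10.5)
Step 2: Sum ranks within each group.
R_1 = 18.5 (n_1 = 4)
R_2 = 24.5 (n_2 = 3)
R_3 = 23 (n_3 = 4)
Step 3: H = 12/(N(N+1)) * sum(R_i^2/n_i) - 3(N+1)
     = 12/(11*12) * (18.5^2/4 + 24.5^2/3 + 23^2/4) - 3*12
     = 0.090909 * 417.896 - 36
     = 1.990530.
Step 4: Ties present; correction factor C = 1 - 18/(11^3 - 11) = 0.986364. Corrected H = 1.990530 / 0.986364 = 2.018049.
Step 5: Under H0, H ~ chi^2(2); p-value = 0.364574.
Step 6: alpha = 0.05. fail to reject H0.

H = 2.0180, df = 2, p = 0.364574, fail to reject H0.


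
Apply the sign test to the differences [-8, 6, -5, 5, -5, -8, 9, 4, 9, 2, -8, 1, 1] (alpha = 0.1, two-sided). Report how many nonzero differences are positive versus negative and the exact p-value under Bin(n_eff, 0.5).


Step 1: Discard zero differences. Original n = 13; n_eff = number of nonzero differences = 13.
Nonzero differences (with sign): -8, +6, -5, +5, -5, -8, +9, +4, +9, +2, -8, +1, +1
Step 2: Count signs: positive = 8, negative = 5.
Step 3: Under H0: P(positive) = 0.5, so the number of positives S ~ Bin(13, 0.5).
Step 4: Two-sided exact p-value = sum of Bin(13,0.5) probabilities at or below the observed probability = 0.581055.
Step 5: alpha = 0.1. fail to reject H0.

n_eff = 13, pos = 8, neg = 5, p = 0.581055, fail to reject H0.


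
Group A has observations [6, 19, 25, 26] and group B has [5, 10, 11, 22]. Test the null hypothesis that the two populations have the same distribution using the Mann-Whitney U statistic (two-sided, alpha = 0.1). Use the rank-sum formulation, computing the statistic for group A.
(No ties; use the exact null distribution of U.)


Step 1: Combine and sort all 8 observations; assign midranks.
sorted (value, group): (5,Y), (6,X), (10,Y), (11,Y), (19,X), (22,Y), (25,X), (26,X)
ranks: 5->1, 6->2, 10->3, 11->4, 19->5, 22->6, 25->7, 26->8
Step 2: Rank sum for X: R1 = 2 + 5 + 7 + 8 = 22.
Step 3: U_X = R1 - n1(n1+1)/2 = 22 - 4*5/2 = 22 - 10 = 12.
       U_Y = n1*n2 - U_X = 16 - 12 = 4.
Step 4: No ties, so the exact null distribution of U (based on enumerating the C(8,4) = 70 equally likely rank assignments) gives the two-sided p-value.
Step 5: p-value = 0.342857; compare to alpha = 0.1. fail to reject H0.

U_X = 12, p = 0.342857, fail to reject H0 at alpha = 0.1.


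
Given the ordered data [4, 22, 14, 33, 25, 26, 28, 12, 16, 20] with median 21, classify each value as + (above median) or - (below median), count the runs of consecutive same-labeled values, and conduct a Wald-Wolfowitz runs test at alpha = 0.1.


Step 1: Compute median = 21; label A = above, B = below.
Labels in order: BABAAAABBB  (n_A = 5, n_B = 5)
Step 2: Count runs R = 5.
Step 3: Under H0 (random ordering), E[R] = 2*n_A*n_B/(n_A+n_B) + 1 = 2*5*5/10 + 1 = 6.0000.
        Var[R] = 2*n_A*n_B*(2*n_A*n_B - n_A - n_B) / ((n_A+n_B)^2 * (n_A+n_B-1)) = 2000/900 = 2.2222.
        SD[R] = 1.4907.
Step 4: Continuity-corrected z = (R + 0.5 - E[R]) / SD[R] = (5 + 0.5 - 6.0000) / 1.4907 = -0.3354.
Step 5: Two-sided p-value via normal approximation = 2*(1 - Phi(|z|)) = 0.737316.
Step 6: alpha = 0.1. fail to reject H0.

R = 5, z = -0.3354, p = 0.737316, fail to reject H0.


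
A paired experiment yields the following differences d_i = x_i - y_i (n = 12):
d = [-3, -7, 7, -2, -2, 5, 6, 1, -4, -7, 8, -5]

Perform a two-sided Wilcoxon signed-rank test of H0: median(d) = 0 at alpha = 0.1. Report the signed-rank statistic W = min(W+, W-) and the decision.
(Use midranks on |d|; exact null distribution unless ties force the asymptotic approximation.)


Step 1: Drop any zero differences (none here) and take |d_i|.
|d| = [3, 7, 7, 2, 2, 5, 6, 1, 4, 7, 8, 5]
Step 2: Midrank |d_i| (ties get averaged ranks).
ranks: |3|->4, |7|->10, |7|->10, |2|->2.5, |2|->2.5, |5|->6.5, |6|->8, |1|->1, |4|->5, |7|->10, |8|->12, |5|->6.5
Step 3: Attach original signs; sum ranks with positive sign and with negative sign.
W+ = 10 + 6.5 + 8 + 1 + 12 = 37.5
W- = 4 + 10 + 2.5 + 2.5 + 5 + 10 + 6.5 = 40.5
(Check: W+ + W- = 78 should equal n(n+1)/2 = 78.)
Step 4: Test statistic W = min(W+, W-) = 37.5.
Step 5: Ties in |d|, so use the tie-corrected normal approximation.
        E[W] = n(n+1)/4 = 12*13/4 = 39.
        Tie groups: |d|=2 (t=2), |d|=5 (t=2), |d|=7 (t=3); sum(t^3 - t) = 36.
        Var[W] = n(n+1)(2n+1)/24 - sum(t^3-t)/48 = 3900/24 - 36/48 = 161.75.
        z = (W - E[W]) / sqrt(Var[W]) = (37.5 - 39) / 12.7181 = -0.1179.
        Two-sided p = 2*Phi(z) = 0.906113.
Step 6: alpha = 0.1. fail to reject H0.

W+ = 37.5, W- = 40.5, W = min = 37.5, p = 0.906113, fail to reject H0.


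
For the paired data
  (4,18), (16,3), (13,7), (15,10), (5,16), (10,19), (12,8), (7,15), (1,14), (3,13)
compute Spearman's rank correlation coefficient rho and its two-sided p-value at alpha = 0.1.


Step 1: Rank x and y separately (midranks; no ties here).
rank(x): 4->3, 16->10, 13->8, 15->9, 5->4, 10->6, 12->7, 7->5, 1->1, 3->2
rank(y): 18->9, 3->1, 7->2, 10->4, 16->8, 19->10, 8->3, 15->7, 14->6, 13->5
Step 2: d_i = R_x(i) - R_y(i); compute d_i^2.
  (3-9)^2=36, (10-1)^2=81, (8-2)^2=36, (9-4)^2=25, (4-8)^2=16, (6-10)^2=16, (7-3)^2=16, (5-7)^2=4, (1-6)^2=25, (2-5)^2=9
sum(d^2) = 264.
Step 3: rho = 1 - 6*264 / (10*(10^2 - 1)) = 1 - 1584/990 = -0.600000.
Step 4: Under H0, t = rho * sqrt((n-2)/(1-rho^2)) = -2.1213 ~ t(8).
Step 5: Two-sided p-value from the t-distribution with 8 df = 0.066688.
Step 6: alpha = 0.1. reject H0.

rho = -0.6000, p = 0.066688, reject H0 at alpha = 0.1.


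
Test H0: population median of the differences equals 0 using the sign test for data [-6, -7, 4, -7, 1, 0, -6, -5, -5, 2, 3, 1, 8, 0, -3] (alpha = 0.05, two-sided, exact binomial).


Step 1: Discard zero differences. Original n = 15; n_eff = number of nonzero differences = 13.
Nonzero differences (with sign): -6, -7, +4, -7, +1, -6, -5, -5, +2, +3, +1, +8, -3
Step 2: Count signs: positive = 6, negative = 7.
Step 3: Under H0: P(positive) = 0.5, so the number of positives S ~ Bin(13, 0.5).
Step 4: Two-sided exact p-value = sum of Bin(13,0.5) probabilities at or below the observed probability = 1.000000.
Step 5: alpha = 0.05. fail to reject H0.

n_eff = 13, pos = 6, neg = 7, p = 1.000000, fail to reject H0.


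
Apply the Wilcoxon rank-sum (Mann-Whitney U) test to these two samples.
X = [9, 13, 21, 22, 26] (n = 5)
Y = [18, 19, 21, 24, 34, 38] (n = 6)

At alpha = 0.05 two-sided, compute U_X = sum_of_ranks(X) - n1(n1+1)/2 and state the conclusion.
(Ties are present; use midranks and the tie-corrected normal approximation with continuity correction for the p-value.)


Step 1: Combine and sort all 11 observations; assign midranks.
sorted (value, group): (9,X), (13,X), (18,Y), (19,Y), (21,X), (21,Y), (22,X), (24,Y), (26,X), (34,Y), (38,Y)
ranks: 9->1, 13->2, 18->3, 19->4, 21->5.5, 21->5.5, 22->7, 24->8, 26->9, 34->10, 38->11
Step 2: Rank sum for X: R1 = 1 + 2 + 5.5 + 7 + 9 = 24.5.
Step 3: U_X = R1 - n1(n1+1)/2 = 24.5 - 5*6/2 = 24.5 - 15 = 9.5.
       U_Y = n1*n2 - U_X = 30 - 9.5 = 20.5.
Step 4: Ties are present, so use the tie-corrected normal approximation (with continuity correction) for the p-value.
Step 5: p-value = 0.360216; compare to alpha = 0.05. fail to reject H0.

U_X = 9.5, p = 0.360216, fail to reject H0 at alpha = 0.05.


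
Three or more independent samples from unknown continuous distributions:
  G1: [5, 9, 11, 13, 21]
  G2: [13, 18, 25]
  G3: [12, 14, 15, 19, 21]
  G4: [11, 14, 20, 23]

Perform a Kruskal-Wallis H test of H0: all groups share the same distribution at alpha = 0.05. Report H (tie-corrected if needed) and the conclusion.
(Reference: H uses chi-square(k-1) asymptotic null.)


Step 1: Combine all N = 17 observations and assign midranks.
sorted (value, group, rank): (5,G1,1), (9,G1,2), (11,G1,3.5), (11,G4,3.5), (12,G3,5), (13,G1,6.5), (13,G2,6.5), (14,G3,8.5), (14,G4,8.5), (15,G3,10), (18,G2,11), (19,G3,12), (20,G4,13), (21,G1,14.5), (21,G3,14.5), (23,G4,16), (25,G2,17)
Step 2: Sum ranks within each group.
R_1 = 27.5 (n_1 = 5)
R_2 = 34.5 (n_2 = 3)
R_3 = 50 (n_3 = 5)
R_4 = 41 (n_4 = 4)
Step 3: H = 12/(N(N+1)) * sum(R_i^2/n_i) - 3(N+1)
     = 12/(17*18) * (27.5^2/5 + 34.5^2/3 + 50^2/5 + 41^2/4) - 3*18
     = 0.039216 * 1468.25 - 54
     = 3.578431.
Step 4: Ties present; correction factor C = 1 - 24/(17^3 - 17) = 0.995098. Corrected H = 3.578431 / 0.995098 = 3.596059.
Step 5: Under H0, H ~ chi^2(3); p-value = 0.308516.
Step 6: alpha = 0.05. fail to reject H0.

H = 3.5961, df = 3, p = 0.308516, fail to reject H0.


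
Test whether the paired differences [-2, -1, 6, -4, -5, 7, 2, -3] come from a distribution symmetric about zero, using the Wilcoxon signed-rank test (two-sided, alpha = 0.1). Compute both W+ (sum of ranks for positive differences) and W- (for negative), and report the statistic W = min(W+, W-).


Step 1: Drop any zero differences (none here) and take |d_i|.
|d| = [2, 1, 6, 4, 5, 7, 2, 3]
Step 2: Midrank |d_i| (ties get averaged ranks).
ranks: |2|->2.5, |1|->1, |6|->7, |4|->5, |5|->6, |7|->8, |2|->2.5, |3|->4
Step 3: Attach original signs; sum ranks with positive sign and with negative sign.
W+ = 7 + 8 + 2.5 = 17.5
W- = 2.5 + 1 + 5 + 6 + 4 = 18.5
(Check: W+ + W- = 36 should equal n(n+1)/2 = 36.)
Step 4: Test statistic W = min(W+, W-) = 17.5.
Step 5: Ties in |d|, so use the tie-corrected normal approximation.
        E[W] = n(n+1)/4 = 8*9/4 = 18.
        Tie groups: |d|=2 (t=2); sum(t^3 - t) = 6.
        Var[W] = n(n+1)(2n+1)/24 - sum(t^3-t)/48 = 1224/24 - 6/48 = 50.875.
        z = (W - E[W]) / sqrt(Var[W]) = (17.5 - 18) / 7.1327 = -0.0701.
        Two-sided p = 2*Phi(z) = 0.944114.
Step 6: alpha = 0.1. fail to reject H0.

W+ = 17.5, W- = 18.5, W = min = 17.5, p = 0.944114, fail to reject H0.


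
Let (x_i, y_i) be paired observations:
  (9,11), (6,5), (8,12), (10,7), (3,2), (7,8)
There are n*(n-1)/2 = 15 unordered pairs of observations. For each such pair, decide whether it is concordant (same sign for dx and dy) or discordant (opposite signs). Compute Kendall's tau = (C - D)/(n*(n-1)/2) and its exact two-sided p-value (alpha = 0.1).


Step 1: Enumerate the 15 unordered pairs (i,j) with i<j and classify each by sign(x_j-x_i) * sign(y_j-y_i).
  (1,2):dx=-3,dy=-6->C; (1,3):dx=-1,dy=+1->D; (1,4):dx=+1,dy=-4->D; (1,5):dx=-6,dy=-9->C
  (1,6):dx=-2,dy=-3->C; (2,3):dx=+2,dy=+7->C; (2,4):dx=+4,dy=+2->C; (2,5):dx=-3,dy=-3->C
  (2,6):dx=+1,dy=+3->C; (3,4):dx=+2,dy=-5->D; (3,5):dx=-5,dy=-10->C; (3,6):dx=-1,dy=-4->C
  (4,5):dx=-7,dy=-5->C; (4,6):dx=-3,dy=+1->D; (5,6):dx=+4,dy=+6->C
Step 2: C = 11, D = 4, total pairs = 15.
Step 3: tau = (C - D)/(n(n-1)/2) = (11 - 4)/15 = 0.466667.
Step 4: Exact two-sided p-value (enumerate n! = 720 permutations of y under H0): p = 0.272222.
Step 5: alpha = 0.1. fail to reject H0.

tau_b = 0.4667 (C=11, D=4), p = 0.272222, fail to reject H0.


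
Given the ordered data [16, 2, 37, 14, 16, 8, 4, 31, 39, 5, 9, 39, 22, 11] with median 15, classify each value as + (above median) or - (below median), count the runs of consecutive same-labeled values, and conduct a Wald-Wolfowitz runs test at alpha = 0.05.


Step 1: Compute median = 15; label A = above, B = below.
Labels in order: ABABABBAABBAAB  (n_A = 7, n_B = 7)
Step 2: Count runs R = 10.
Step 3: Under H0 (random ordering), E[R] = 2*n_A*n_B/(n_A+n_B) + 1 = 2*7*7/14 + 1 = 8.0000.
        Var[R] = 2*n_A*n_B*(2*n_A*n_B - n_A - n_B) / ((n_A+n_B)^2 * (n_A+n_B-1)) = 8232/2548 = 3.2308.
        SD[R] = 1.7974.
Step 4: Continuity-corrected z = (R - 0.5 - E[R]) / SD[R] = (10 - 0.5 - 8.0000) / 1.7974 = 0.8345.
Step 5: Two-sided p-value via normal approximation = 2*(1 - Phi(|z|)) = 0.403986.
Step 6: alpha = 0.05. fail to reject H0.

R = 10, z = 0.8345, p = 0.403986, fail to reject H0.


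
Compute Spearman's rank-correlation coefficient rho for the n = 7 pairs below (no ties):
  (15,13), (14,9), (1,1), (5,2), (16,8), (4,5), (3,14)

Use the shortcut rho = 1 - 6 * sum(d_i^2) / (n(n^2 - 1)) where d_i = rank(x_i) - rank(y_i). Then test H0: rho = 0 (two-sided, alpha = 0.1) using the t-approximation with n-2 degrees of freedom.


Step 1: Rank x and y separately (midranks; no ties here).
rank(x): 15->6, 14->5, 1->1, 5->4, 16->7, 4->3, 3->2
rank(y): 13->6, 9->5, 1->1, 2->2, 8->4, 5->3, 14->7
Step 2: d_i = R_x(i) - R_y(i); compute d_i^2.
  (6-6)^2=0, (5-5)^2=0, (1-1)^2=0, (4-2)^2=4, (7-4)^2=9, (3-3)^2=0, (2-7)^2=25
sum(d^2) = 38.
Step 3: rho = 1 - 6*38 / (7*(7^2 - 1)) = 1 - 228/336 = 0.321429.
Step 4: Under H0, t = rho * sqrt((n-2)/(1-rho^2)) = 0.7590 ~ t(5).
Step 5: Two-sided p-value from the t-distribution with 5 df = 0.482072.
Step 6: alpha = 0.1. fail to reject H0.

rho = 0.3214, p = 0.482072, fail to reject H0 at alpha = 0.1.


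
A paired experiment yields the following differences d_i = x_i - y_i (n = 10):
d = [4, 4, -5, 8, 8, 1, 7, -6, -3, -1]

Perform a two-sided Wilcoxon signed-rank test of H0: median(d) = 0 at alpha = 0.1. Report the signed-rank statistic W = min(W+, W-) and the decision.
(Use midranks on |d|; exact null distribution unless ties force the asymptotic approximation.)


Step 1: Drop any zero differences (none here) and take |d_i|.
|d| = [4, 4, 5, 8, 8, 1, 7, 6, 3, 1]
Step 2: Midrank |d_i| (ties get averaged ranks).
ranks: |4|->4.5, |4|->4.5, |5|->6, |8|->9.5, |8|->9.5, |1|->1.5, |7|->8, |6|->7, |3|->3, |1|->1.5
Step 3: Attach original signs; sum ranks with positive sign and with negative sign.
W+ = 4.5 + 4.5 + 9.5 + 9.5 + 1.5 + 8 = 37.5
W- = 6 + 7 + 3 + 1.5 = 17.5
(Check: W+ + W- = 55 should equal n(n+1)/2 = 55.)
Step 4: Test statistic W = min(W+, W-) = 17.5.
Step 5: Ties in |d|, so use the tie-corrected normal approximation.
        E[W] = n(n+1)/4 = 10*11/4 = 27.5.
        Tie groups: |d|=1 (t=2), |d|=4 (t=2), |d|=8 (t=2); sum(t^3 - t) = 18.
        Var[W] = n(n+1)(2n+1)/24 - sum(t^3-t)/48 = 2310/24 - 18/48 = 95.875.
        z = (W - E[W]) / sqrt(Var[W]) = (17.5 - 27.5) / 9.7916 = -1.0213.
        Two-sided p = 2*Phi(z) = 0.307119.
Step 6: alpha = 0.1. fail to reject H0.

W+ = 37.5, W- = 17.5, W = min = 17.5, p = 0.307119, fail to reject H0.


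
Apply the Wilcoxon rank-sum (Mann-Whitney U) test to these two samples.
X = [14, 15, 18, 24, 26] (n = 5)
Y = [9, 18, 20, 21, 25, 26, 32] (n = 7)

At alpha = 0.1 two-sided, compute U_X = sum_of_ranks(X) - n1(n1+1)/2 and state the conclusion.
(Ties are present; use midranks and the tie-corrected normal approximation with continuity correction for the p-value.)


Step 1: Combine and sort all 12 observations; assign midranks.
sorted (value, group): (9,Y), (14,X), (15,X), (18,X), (18,Y), (20,Y), (21,Y), (24,X), (25,Y), (26,X), (26,Y), (32,Y)
ranks: 9->1, 14->2, 15->3, 18->4.5, 18->4.5, 20->6, 21->7, 24->8, 25->9, 26->10.5, 26->10.5, 32->12
Step 2: Rank sum for X: R1 = 2 + 3 + 4.5 + 8 + 10.5 = 28.
Step 3: U_X = R1 - n1(n1+1)/2 = 28 - 5*6/2 = 28 - 15 = 13.
       U_Y = n1*n2 - U_X = 35 - 13 = 22.
Step 4: Ties are present, so use the tie-corrected normal approximation (with continuity correction) for the p-value.
Step 5: p-value = 0.514478; compare to alpha = 0.1. fail to reject H0.

U_X = 13, p = 0.514478, fail to reject H0 at alpha = 0.1.


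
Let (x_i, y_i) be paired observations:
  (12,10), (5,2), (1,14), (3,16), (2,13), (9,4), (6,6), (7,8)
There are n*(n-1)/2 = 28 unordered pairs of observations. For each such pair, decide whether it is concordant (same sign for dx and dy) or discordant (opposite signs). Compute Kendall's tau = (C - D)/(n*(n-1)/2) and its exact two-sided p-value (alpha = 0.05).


Step 1: Enumerate the 28 unordered pairs (i,j) with i<j and classify each by sign(x_j-x_i) * sign(y_j-y_i).
  (1,2):dx=-7,dy=-8->C; (1,3):dx=-11,dy=+4->D; (1,4):dx=-9,dy=+6->D; (1,5):dx=-10,dy=+3->D
  (1,6):dx=-3,dy=-6->C; (1,7):dx=-6,dy=-4->C; (1,8):dx=-5,dy=-2->C; (2,3):dx=-4,dy=+12->D
  (2,4):dx=-2,dy=+14->D; (2,5):dx=-3,dy=+11->D; (2,6):dx=+4,dy=+2->C; (2,7):dx=+1,dy=+4->C
  (2,8):dx=+2,dy=+6->C; (3,4):dx=+2,dy=+2->C; (3,5):dx=+1,dy=-1->D; (3,6):dx=+8,dy=-10->D
  (3,7):dx=+5,dy=-8->D; (3,8):dx=+6,dy=-6->D; (4,5):dx=-1,dy=-3->C; (4,6):dx=+6,dy=-12->D
  (4,7):dx=+3,dy=-10->D; (4,8):dx=+4,dy=-8->D; (5,6):dx=+7,dy=-9->D; (5,7):dx=+4,dy=-7->D
  (5,8):dx=+5,dy=-5->D; (6,7):dx=-3,dy=+2->D; (6,8):dx=-2,dy=+4->D; (7,8):dx=+1,dy=+2->C
Step 2: C = 10, D = 18, total pairs = 28.
Step 3: tau = (C - D)/(n(n-1)/2) = (10 - 18)/28 = -0.285714.
Step 4: Exact two-sided p-value (enumerate n! = 40320 permutations of y under H0): p = 0.398760.
Step 5: alpha = 0.05. fail to reject H0.

tau_b = -0.2857 (C=10, D=18), p = 0.398760, fail to reject H0.


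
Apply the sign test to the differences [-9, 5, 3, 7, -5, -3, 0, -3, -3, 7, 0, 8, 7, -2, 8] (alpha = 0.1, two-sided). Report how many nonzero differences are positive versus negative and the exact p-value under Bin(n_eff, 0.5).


Step 1: Discard zero differences. Original n = 15; n_eff = number of nonzero differences = 13.
Nonzero differences (with sign): -9, +5, +3, +7, -5, -3, -3, -3, +7, +8, +7, -2, +8
Step 2: Count signs: positive = 7, negative = 6.
Step 3: Under H0: P(positive) = 0.5, so the number of positives S ~ Bin(13, 0.5).
Step 4: Two-sided exact p-value = sum of Bin(13,0.5) probabilities at or below the observed probability = 1.000000.
Step 5: alpha = 0.1. fail to reject H0.

n_eff = 13, pos = 7, neg = 6, p = 1.000000, fail to reject H0.


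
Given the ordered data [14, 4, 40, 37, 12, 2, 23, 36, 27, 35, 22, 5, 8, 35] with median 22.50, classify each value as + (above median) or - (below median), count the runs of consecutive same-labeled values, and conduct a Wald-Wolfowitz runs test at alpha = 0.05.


Step 1: Compute median = 22.50; label A = above, B = below.
Labels in order: BBAABBAAAABBBA  (n_A = 7, n_B = 7)
Step 2: Count runs R = 6.
Step 3: Under H0 (random ordering), E[R] = 2*n_A*n_B/(n_A+n_B) + 1 = 2*7*7/14 + 1 = 8.0000.
        Var[R] = 2*n_A*n_B*(2*n_A*n_B - n_A - n_B) / ((n_A+n_B)^2 * (n_A+n_B-1)) = 8232/2548 = 3.2308.
        SD[R] = 1.7974.
Step 4: Continuity-corrected z = (R + 0.5 - E[R]) / SD[R] = (6 + 0.5 - 8.0000) / 1.7974 = -0.8345.
Step 5: Two-sided p-value via normal approximation = 2*(1 - Phi(|z|)) = 0.403986.
Step 6: alpha = 0.05. fail to reject H0.

R = 6, z = -0.8345, p = 0.403986, fail to reject H0.


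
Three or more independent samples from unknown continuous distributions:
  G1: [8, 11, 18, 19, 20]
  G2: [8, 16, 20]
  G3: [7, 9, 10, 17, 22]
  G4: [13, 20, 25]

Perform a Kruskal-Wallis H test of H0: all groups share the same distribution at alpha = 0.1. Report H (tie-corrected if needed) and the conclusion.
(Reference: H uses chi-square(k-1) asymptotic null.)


Step 1: Combine all N = 16 observations and assign midranks.
sorted (value, group, rank): (7,G3,1), (8,G1,2.5), (8,G2,2.5), (9,G3,4), (10,G3,5), (11,G1,6), (13,G4,7), (16,G2,8), (17,G3,9), (18,G1,10), (19,G1,11), (20,G1,13), (20,G2,13), (20,G4,13), (22,G3,15), (25,G4,16)
Step 2: Sum ranks within each group.
R_1 = 42.5 (n_1 = 5)
R_2 = 23.5 (n_2 = 3)
R_3 = 34 (n_3 = 5)
R_4 = 36 (n_4 = 3)
Step 3: H = 12/(N(N+1)) * sum(R_i^2/n_i) - 3(N+1)
     = 12/(16*17) * (42.5^2/5 + 23.5^2/3 + 34^2/5 + 36^2/3) - 3*17
     = 0.044118 * 1208.53 - 51
     = 2.317647.
Step 4: Ties present; correction factor C = 1 - 30/(16^3 - 16) = 0.992647. Corrected H = 2.317647 / 0.992647 = 2.334815.
Step 5: Under H0, H ~ chi^2(3); p-value = 0.505884.
Step 6: alpha = 0.1. fail to reject H0.

H = 2.3348, df = 3, p = 0.505884, fail to reject H0.


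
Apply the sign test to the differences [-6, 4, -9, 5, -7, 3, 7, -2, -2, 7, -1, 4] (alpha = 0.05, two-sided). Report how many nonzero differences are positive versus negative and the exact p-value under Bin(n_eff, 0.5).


Step 1: Discard zero differences. Original n = 12; n_eff = number of nonzero differences = 12.
Nonzero differences (with sign): -6, +4, -9, +5, -7, +3, +7, -2, -2, +7, -1, +4
Step 2: Count signs: positive = 6, negative = 6.
Step 3: Under H0: P(positive) = 0.5, so the number of positives S ~ Bin(12, 0.5).
Step 4: Two-sided exact p-value = sum of Bin(12,0.5) probabilities at or below the observed probability = 1.000000.
Step 5: alpha = 0.05. fail to reject H0.

n_eff = 12, pos = 6, neg = 6, p = 1.000000, fail to reject H0.


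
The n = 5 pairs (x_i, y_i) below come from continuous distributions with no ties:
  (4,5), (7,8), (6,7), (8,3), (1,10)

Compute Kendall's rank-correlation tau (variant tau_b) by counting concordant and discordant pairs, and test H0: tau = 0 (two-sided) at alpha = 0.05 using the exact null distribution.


Step 1: Enumerate the 10 unordered pairs (i,j) with i<j and classify each by sign(x_j-x_i) * sign(y_j-y_i).
  (1,2):dx=+3,dy=+3->C; (1,3):dx=+2,dy=+2->C; (1,4):dx=+4,dy=-2->D; (1,5):dx=-3,dy=+5->D
  (2,3):dx=-1,dy=-1->C; (2,4):dx=+1,dy=-5->D; (2,5):dx=-6,dy=+2->D; (3,4):dx=+2,dy=-4->D
  (3,5):dx=-5,dy=+3->D; (4,5):dx=-7,dy=+7->D
Step 2: C = 3, D = 7, total pairs = 10.
Step 3: tau = (C - D)/(n(n-1)/2) = (3 - 7)/10 = -0.400000.
Step 4: Exact two-sided p-value (enumerate n! = 120 permutations of y under H0): p = 0.483333.
Step 5: alpha = 0.05. fail to reject H0.

tau_b = -0.4000 (C=3, D=7), p = 0.483333, fail to reject H0.


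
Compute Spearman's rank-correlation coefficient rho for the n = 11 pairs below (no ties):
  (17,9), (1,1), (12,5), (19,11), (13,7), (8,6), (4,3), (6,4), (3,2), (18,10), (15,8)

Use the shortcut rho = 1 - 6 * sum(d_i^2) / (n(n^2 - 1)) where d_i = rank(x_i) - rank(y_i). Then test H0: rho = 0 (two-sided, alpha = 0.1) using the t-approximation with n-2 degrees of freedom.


Step 1: Rank x and y separately (midranks; no ties here).
rank(x): 17->9, 1->1, 12->6, 19->11, 13->7, 8->5, 4->3, 6->4, 3->2, 18->10, 15->8
rank(y): 9->9, 1->1, 5->5, 11->11, 7->7, 6->6, 3->3, 4->4, 2->2, 10->10, 8->8
Step 2: d_i = R_x(i) - R_y(i); compute d_i^2.
  (9-9)^2=0, (1-1)^2=0, (6-5)^2=1, (11-11)^2=0, (7-7)^2=0, (5-6)^2=1, (3-3)^2=0, (4-4)^2=0, (2-2)^2=0, (10-10)^2=0, (8-8)^2=0
sum(d^2) = 2.
Step 3: rho = 1 - 6*2 / (11*(11^2 - 1)) = 1 - 12/1320 = 0.990909.
Step 4: Under H0, t = rho * sqrt((n-2)/(1-rho^2)) = 22.0966 ~ t(9).
Step 5: Two-sided p-value from the t-distribution with 9 df = 0.000000.
Step 6: alpha = 0.1. reject H0.

rho = 0.9909, p = 0.000000, reject H0 at alpha = 0.1.


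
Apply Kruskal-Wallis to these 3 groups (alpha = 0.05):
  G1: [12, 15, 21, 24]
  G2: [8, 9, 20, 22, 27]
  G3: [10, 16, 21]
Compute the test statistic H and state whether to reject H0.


Step 1: Combine all N = 12 observations and assign midranks.
sorted (value, group, rank): (8,G2,1), (9,G2,2), (10,G3,3), (12,G1,4), (15,G1,5), (16,G3,6), (20,G2,7), (21,G1,8.5), (21,G3,8.5), (22,G2,10), (24,G1,11), (27,G2,12)
Step 2: Sum ranks within each group.
R_1 = 28.5 (n_1 = 4)
R_2 = 32 (n_2 = 5)
R_3 = 17.5 (n_3 = 3)
Step 3: H = 12/(N(N+1)) * sum(R_i^2/n_i) - 3(N+1)
     = 12/(12*13) * (28.5^2/4 + 32^2/5 + 17.5^2/3) - 3*13
     = 0.076923 * 509.946 - 39
     = 0.226603.
Step 4: Ties present; correction factor C = 1 - 6/(12^3 - 12) = 0.996503. Corrected H = 0.226603 / 0.996503 = 0.227398.
Step 5: Under H0, H ~ chi^2(2); p-value = 0.892527.
Step 6: alpha = 0.05. fail to reject H0.

H = 0.2274, df = 2, p = 0.892527, fail to reject H0.


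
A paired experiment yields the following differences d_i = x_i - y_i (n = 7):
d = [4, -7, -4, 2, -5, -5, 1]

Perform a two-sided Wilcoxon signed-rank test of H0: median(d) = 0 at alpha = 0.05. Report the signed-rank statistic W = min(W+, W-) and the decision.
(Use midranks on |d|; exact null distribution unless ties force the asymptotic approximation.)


Step 1: Drop any zero differences (none here) and take |d_i|.
|d| = [4, 7, 4, 2, 5, 5, 1]
Step 2: Midrank |d_i| (ties get averaged ranks).
ranks: |4|->3.5, |7|->7, |4|->3.5, |2|->2, |5|->5.5, |5|->5.5, |1|->1
Step 3: Attach original signs; sum ranks with positive sign and with negative sign.
W+ = 3.5 + 2 + 1 = 6.5
W- = 7 + 3.5 + 5.5 + 5.5 = 21.5
(Check: W+ + W- = 28 should equal n(n+1)/2 = 28.)
Step 4: Test statistic W = min(W+, W-) = 6.5.
Step 5: Ties in |d|, so use the tie-corrected normal approximation.
        E[W] = n(n+1)/4 = 7*8/4 = 14.
        Tie groups: |d|=4 (t=2), |d|=5 (t=2); sum(t^3 - t) = 12.
        Var[W] = n(n+1)(2n+1)/24 - sum(t^3-t)/48 = 840/24 - 12/48 = 34.75.
        z = (W - E[W]) / sqrt(Var[W]) = (6.5 - 14) / 5.8949 = -1.2723.
        Two-sided p = 2*Phi(z) = 0.203272.
Step 6: alpha = 0.05. fail to reject H0.

W+ = 6.5, W- = 21.5, W = min = 6.5, p = 0.203272, fail to reject H0.


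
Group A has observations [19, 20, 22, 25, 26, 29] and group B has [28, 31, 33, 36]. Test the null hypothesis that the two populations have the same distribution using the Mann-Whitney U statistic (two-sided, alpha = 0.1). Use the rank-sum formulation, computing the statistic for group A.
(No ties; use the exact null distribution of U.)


Step 1: Combine and sort all 10 observations; assign midranks.
sorted (value, group): (19,X), (20,X), (22,X), (25,X), (26,X), (28,Y), (29,X), (31,Y), (33,Y), (36,Y)
ranks: 19->1, 20->2, 22->3, 25->4, 26->5, 28->6, 29->7, 31->8, 33->9, 36->10
Step 2: Rank sum for X: R1 = 1 + 2 + 3 + 4 + 5 + 7 = 22.
Step 3: U_X = R1 - n1(n1+1)/2 = 22 - 6*7/2 = 22 - 21 = 1.
       U_Y = n1*n2 - U_X = 24 - 1 = 23.
Step 4: No ties, so the exact null distribution of U (based on enumerating the C(10,6) = 210 equally likely rank assignments) gives the two-sided p-value.
Step 5: p-value = 0.019048; compare to alpha = 0.1. reject H0.

U_X = 1, p = 0.019048, reject H0 at alpha = 0.1.


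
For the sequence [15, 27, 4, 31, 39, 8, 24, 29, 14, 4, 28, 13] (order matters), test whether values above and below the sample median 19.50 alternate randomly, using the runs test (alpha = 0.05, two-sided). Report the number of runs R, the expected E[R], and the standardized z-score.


Step 1: Compute median = 19.50; label A = above, B = below.
Labels in order: BABAABAABBAB  (n_A = 6, n_B = 6)
Step 2: Count runs R = 9.
Step 3: Under H0 (random ordering), E[R] = 2*n_A*n_B/(n_A+n_B) + 1 = 2*6*6/12 + 1 = 7.0000.
        Var[R] = 2*n_A*n_B*(2*n_A*n_B - n_A - n_B) / ((n_A+n_B)^2 * (n_A+n_B-1)) = 4320/1584 = 2.7273.
        SD[R] = 1.6514.
Step 4: Continuity-corrected z = (R - 0.5 - E[R]) / SD[R] = (9 - 0.5 - 7.0000) / 1.6514 = 0.9083.
Step 5: Two-sided p-value via normal approximation = 2*(1 - Phi(|z|)) = 0.363722.
Step 6: alpha = 0.05. fail to reject H0.

R = 9, z = 0.9083, p = 0.363722, fail to reject H0.


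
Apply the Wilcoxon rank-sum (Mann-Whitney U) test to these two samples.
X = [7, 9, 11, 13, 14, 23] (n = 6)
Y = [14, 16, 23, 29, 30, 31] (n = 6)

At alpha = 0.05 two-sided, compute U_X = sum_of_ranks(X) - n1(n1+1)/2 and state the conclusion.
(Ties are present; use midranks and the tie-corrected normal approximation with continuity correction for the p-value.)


Step 1: Combine and sort all 12 observations; assign midranks.
sorted (value, group): (7,X), (9,X), (11,X), (13,X), (14,X), (14,Y), (16,Y), (23,X), (23,Y), (29,Y), (30,Y), (31,Y)
ranks: 7->1, 9->2, 11->3, 13->4, 14->5.5, 14->5.5, 16->7, 23->8.5, 23->8.5, 29->10, 30->11, 31->12
Step 2: Rank sum for X: R1 = 1 + 2 + 3 + 4 + 5.5 + 8.5 = 24.
Step 3: U_X = R1 - n1(n1+1)/2 = 24 - 6*7/2 = 24 - 21 = 3.
       U_Y = n1*n2 - U_X = 36 - 3 = 33.
Step 4: Ties are present, so use the tie-corrected normal approximation (with continuity correction) for the p-value.
Step 5: p-value = 0.019805; compare to alpha = 0.05. reject H0.

U_X = 3, p = 0.019805, reject H0 at alpha = 0.05.


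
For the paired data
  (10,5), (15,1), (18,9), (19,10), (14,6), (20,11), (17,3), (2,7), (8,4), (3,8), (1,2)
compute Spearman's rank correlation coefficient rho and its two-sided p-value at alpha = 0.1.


Step 1: Rank x and y separately (midranks; no ties here).
rank(x): 10->5, 15->7, 18->9, 19->10, 14->6, 20->11, 17->8, 2->2, 8->4, 3->3, 1->1
rank(y): 5->5, 1->1, 9->9, 10->10, 6->6, 11->11, 3->3, 7->7, 4->4, 8->8, 2->2
Step 2: d_i = R_x(i) - R_y(i); compute d_i^2.
  (5-5)^2=0, (7-1)^2=36, (9-9)^2=0, (10-10)^2=0, (6-6)^2=0, (11-11)^2=0, (8-3)^2=25, (2-7)^2=25, (4-4)^2=0, (3-8)^2=25, (1-2)^2=1
sum(d^2) = 112.
Step 3: rho = 1 - 6*112 / (11*(11^2 - 1)) = 1 - 672/1320 = 0.490909.
Step 4: Under H0, t = rho * sqrt((n-2)/(1-rho^2)) = 1.6904 ~ t(9).
Step 5: Two-sided p-value from the t-distribution with 9 df = 0.125204.
Step 6: alpha = 0.1. fail to reject H0.

rho = 0.4909, p = 0.125204, fail to reject H0 at alpha = 0.1.


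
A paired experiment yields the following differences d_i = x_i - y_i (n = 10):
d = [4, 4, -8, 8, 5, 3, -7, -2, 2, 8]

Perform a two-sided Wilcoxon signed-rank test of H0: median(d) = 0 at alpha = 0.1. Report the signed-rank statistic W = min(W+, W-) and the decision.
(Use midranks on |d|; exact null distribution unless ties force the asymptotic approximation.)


Step 1: Drop any zero differences (none here) and take |d_i|.
|d| = [4, 4, 8, 8, 5, 3, 7, 2, 2, 8]
Step 2: Midrank |d_i| (ties get averaged ranks).
ranks: |4|->4.5, |4|->4.5, |8|->9, |8|->9, |5|->6, |3|->3, |7|->7, |2|->1.5, |2|->1.5, |8|->9
Step 3: Attach original signs; sum ranks with positive sign and with negative sign.
W+ = 4.5 + 4.5 + 9 + 6 + 3 + 1.5 + 9 = 37.5
W- = 9 + 7 + 1.5 = 17.5
(Check: W+ + W- = 55 should equal n(n+1)/2 = 55.)
Step 4: Test statistic W = min(W+, W-) = 17.5.
Step 5: Ties in |d|, so use the tie-corrected normal approximation.
        E[W] = n(n+1)/4 = 10*11/4 = 27.5.
        Tie groups: |d|=2 (t=2), |d|=4 (t=2), |d|=8 (t=3); sum(t^3 - t) = 36.
        Var[W] = n(n+1)(2n+1)/24 - sum(t^3-t)/48 = 2310/24 - 36/48 = 95.5.
        z = (W - E[W]) / sqrt(Var[W]) = (17.5 - 27.5) / 9.7724 = -1.0233.
        Two-sided p = 2*Phi(z) = 0.306171.
Step 6: alpha = 0.1. fail to reject H0.

W+ = 37.5, W- = 17.5, W = min = 17.5, p = 0.306171, fail to reject H0.


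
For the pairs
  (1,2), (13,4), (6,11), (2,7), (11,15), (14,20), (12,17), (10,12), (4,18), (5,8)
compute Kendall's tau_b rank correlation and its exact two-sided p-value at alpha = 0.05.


Step 1: Enumerate the 45 unordered pairs (i,j) with i<j and classify each by sign(x_j-x_i) * sign(y_j-y_i).
  (1,2):dx=+12,dy=+2->C; (1,3):dx=+5,dy=+9->C; (1,4):dx=+1,dy=+5->C; (1,5):dx=+10,dy=+13->C
  (1,6):dx=+13,dy=+18->C; (1,7):dx=+11,dy=+15->C; (1,8):dx=+9,dy=+10->C; (1,9):dx=+3,dy=+16->C
  (1,10):dx=+4,dy=+6->C; (2,3):dx=-7,dy=+7->D; (2,4):dx=-11,dy=+3->D; (2,5):dx=-2,dy=+11->D
  (2,6):dx=+1,dy=+16->C; (2,7):dx=-1,dy=+13->D; (2,8):dx=-3,dy=+8->D; (2,9):dx=-9,dy=+14->D
  (2,10):dx=-8,dy=+4->D; (3,4):dx=-4,dy=-4->C; (3,5):dx=+5,dy=+4->C; (3,6):dx=+8,dy=+9->C
  (3,7):dx=+6,dy=+6->C; (3,8):dx=+4,dy=+1->C; (3,9):dx=-2,dy=+7->D; (3,10):dx=-1,dy=-3->C
  (4,5):dx=+9,dy=+8->C; (4,6):dx=+12,dy=+13->C; (4,7):dx=+10,dy=+10->C; (4,8):dx=+8,dy=+5->C
  (4,9):dx=+2,dy=+11->C; (4,10):dx=+3,dy=+1->C; (5,6):dx=+3,dy=+5->C; (5,7):dx=+1,dy=+2->C
  (5,8):dx=-1,dy=-3->C; (5,9):dx=-7,dy=+3->D; (5,10):dx=-6,dy=-7->C; (6,7):dx=-2,dy=-3->C
  (6,8):dx=-4,dy=-8->C; (6,9):dx=-10,dy=-2->C; (6,10):dx=-9,dy=-12->C; (7,8):dx=-2,dy=-5->C
  (7,9):dx=-8,dy=+1->D; (7,10):dx=-7,dy=-9->C; (8,9):dx=-6,dy=+6->D; (8,10):dx=-5,dy=-4->C
  (9,10):dx=+1,dy=-10->D
Step 2: C = 33, D = 12, total pairs = 45.
Step 3: tau = (C - D)/(n(n-1)/2) = (33 - 12)/45 = 0.466667.
Step 4: Exact two-sided p-value (enumerate n! = 3628800 permutations of y under H0): p = 0.072550.
Step 5: alpha = 0.05. fail to reject H0.

tau_b = 0.4667 (C=33, D=12), p = 0.072550, fail to reject H0.


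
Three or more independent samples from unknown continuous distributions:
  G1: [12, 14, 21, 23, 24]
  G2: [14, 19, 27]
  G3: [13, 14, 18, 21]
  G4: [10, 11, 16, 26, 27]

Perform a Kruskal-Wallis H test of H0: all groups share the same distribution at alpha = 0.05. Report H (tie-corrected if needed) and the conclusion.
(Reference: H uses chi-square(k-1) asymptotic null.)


Step 1: Combine all N = 17 observations and assign midranks.
sorted (value, group, rank): (10,G4,1), (11,G4,2), (12,G1,3), (13,G3,4), (14,G1,6), (14,G2,6), (14,G3,6), (16,G4,8), (18,G3,9), (19,G2,10), (21,G1,11.5), (21,G3,11.5), (23,G1,13), (24,G1,14), (26,G4,15), (27,G2,16.5), (27,G4,16.5)
Step 2: Sum ranks within each group.
R_1 = 47.5 (n_1 = 5)
R_2 = 32.5 (n_2 = 3)
R_3 = 30.5 (n_3 = 4)
R_4 = 42.5 (n_4 = 5)
Step 3: H = 12/(N(N+1)) * sum(R_i^2/n_i) - 3(N+1)
     = 12/(17*18) * (47.5^2/5 + 32.5^2/3 + 30.5^2/4 + 42.5^2/5) - 3*18
     = 0.039216 * 1397.15 - 54
     = 0.790033.
Step 4: Ties present; correction factor C = 1 - 36/(17^3 - 17) = 0.992647. Corrected H = 0.790033 / 0.992647 = 0.795885.
Step 5: Under H0, H ~ chi^2(3); p-value = 0.850451.
Step 6: alpha = 0.05. fail to reject H0.

H = 0.7959, df = 3, p = 0.850451, fail to reject H0.


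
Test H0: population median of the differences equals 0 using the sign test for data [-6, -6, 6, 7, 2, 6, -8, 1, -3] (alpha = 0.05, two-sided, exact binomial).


Step 1: Discard zero differences. Original n = 9; n_eff = number of nonzero differences = 9.
Nonzero differences (with sign): -6, -6, +6, +7, +2, +6, -8, +1, -3
Step 2: Count signs: positive = 5, negative = 4.
Step 3: Under H0: P(positive) = 0.5, so the number of positives S ~ Bin(9, 0.5).
Step 4: Two-sided exact p-value = sum of Bin(9,0.5) probabilities at or below the observed probability = 1.000000.
Step 5: alpha = 0.05. fail to reject H0.

n_eff = 9, pos = 5, neg = 4, p = 1.000000, fail to reject H0.


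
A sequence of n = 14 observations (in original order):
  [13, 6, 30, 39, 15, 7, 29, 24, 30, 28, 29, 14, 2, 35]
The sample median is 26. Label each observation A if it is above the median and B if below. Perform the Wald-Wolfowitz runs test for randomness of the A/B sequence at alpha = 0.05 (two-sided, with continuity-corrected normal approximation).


Step 1: Compute median = 26; label A = above, B = below.
Labels in order: BBAABBABAAABBA  (n_A = 7, n_B = 7)
Step 2: Count runs R = 8.
Step 3: Under H0 (random ordering), E[R] = 2*n_A*n_B/(n_A+n_B) + 1 = 2*7*7/14 + 1 = 8.0000.
        Var[R] = 2*n_A*n_B*(2*n_A*n_B - n_A - n_B) / ((n_A+n_B)^2 * (n_A+n_B-1)) = 8232/2548 = 3.2308.
        SD[R] = 1.7974.
Step 4: R = E[R], so z = 0 with no continuity correction.
Step 5: Two-sided p-value via normal approximation = 2*(1 - Phi(|z|)) = 1.000000.
Step 6: alpha = 0.05. fail to reject H0.

R = 8, z = 0.0000, p = 1.000000, fail to reject H0.


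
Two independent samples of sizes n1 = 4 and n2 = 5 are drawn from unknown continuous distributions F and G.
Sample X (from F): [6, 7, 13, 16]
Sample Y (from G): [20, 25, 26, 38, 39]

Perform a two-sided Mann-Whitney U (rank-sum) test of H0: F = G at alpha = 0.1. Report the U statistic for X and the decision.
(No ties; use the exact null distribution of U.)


Step 1: Combine and sort all 9 observations; assign midranks.
sorted (value, group): (6,X), (7,X), (13,X), (16,X), (20,Y), (25,Y), (26,Y), (38,Y), (39,Y)
ranks: 6->1, 7->2, 13->3, 16->4, 20->5, 25->6, 26->7, 38->8, 39->9
Step 2: Rank sum for X: R1 = 1 + 2 + 3 + 4 = 10.
Step 3: U_X = R1 - n1(n1+1)/2 = 10 - 4*5/2 = 10 - 10 = 0.
       U_Y = n1*n2 - U_X = 20 - 0 = 20.
Step 4: No ties, so the exact null distribution of U (based on enumerating the C(9,4) = 126 equally likely rank assignments) gives the two-sided p-value.
Step 5: p-value = 0.015873; compare to alpha = 0.1. reject H0.

U_X = 0, p = 0.015873, reject H0 at alpha = 0.1.


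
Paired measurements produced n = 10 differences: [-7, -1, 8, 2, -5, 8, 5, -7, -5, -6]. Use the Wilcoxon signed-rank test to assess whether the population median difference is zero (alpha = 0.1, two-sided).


Step 1: Drop any zero differences (none here) and take |d_i|.
|d| = [7, 1, 8, 2, 5, 8, 5, 7, 5, 6]
Step 2: Midrank |d_i| (ties get averaged ranks).
ranks: |7|->7.5, |1|->1, |8|->9.5, |2|->2, |5|->4, |8|->9.5, |5|->4, |7|->7.5, |5|->4, |6|->6
Step 3: Attach original signs; sum ranks with positive sign and with negative sign.
W+ = 9.5 + 2 + 9.5 + 4 = 25
W- = 7.5 + 1 + 4 + 7.5 + 4 + 6 = 30
(Check: W+ + W- = 55 should equal n(n+1)/2 = 55.)
Step 4: Test statistic W = min(W+, W-) = 25.
Step 5: Ties in |d|, so use the tie-corrected normal approximation.
        E[W] = n(n+1)/4 = 10*11/4 = 27.5.
        Tie groups: |d|=5 (t=3), |d|=7 (t=2), |d|=8 (t=2); sum(t^3 - t) = 36.
        Var[W] = n(n+1)(2n+1)/24 - sum(t^3-t)/48 = 2310/24 - 36/48 = 95.5.
        z = (W - E[W]) / sqrt(Var[W]) = (25 - 27.5) / 9.7724 = -0.2558.
        Two-sided p = 2*Phi(z) = 0.798088.
Step 6: alpha = 0.1. fail to reject H0.

W+ = 25, W- = 30, W = min = 25, p = 0.798088, fail to reject H0.


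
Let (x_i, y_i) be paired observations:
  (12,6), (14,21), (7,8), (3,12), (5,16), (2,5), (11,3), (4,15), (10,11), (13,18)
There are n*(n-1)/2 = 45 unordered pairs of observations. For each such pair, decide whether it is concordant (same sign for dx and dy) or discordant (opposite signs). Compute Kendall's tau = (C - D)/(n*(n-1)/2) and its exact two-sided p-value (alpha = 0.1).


Step 1: Enumerate the 45 unordered pairs (i,j) with i<j and classify each by sign(x_j-x_i) * sign(y_j-y_i).
  (1,2):dx=+2,dy=+15->C; (1,3):dx=-5,dy=+2->D; (1,4):dx=-9,dy=+6->D; (1,5):dx=-7,dy=+10->D
  (1,6):dx=-10,dy=-1->C; (1,7):dx=-1,dy=-3->C; (1,8):dx=-8,dy=+9->D; (1,9):dx=-2,dy=+5->D
  (1,10):dx=+1,dy=+12->C; (2,3):dx=-7,dy=-13->C; (2,4):dx=-11,dy=-9->C; (2,5):dx=-9,dy=-5->C
  (2,6):dx=-12,dy=-16->C; (2,7):dx=-3,dy=-18->C; (2,8):dx=-10,dy=-6->C; (2,9):dx=-4,dy=-10->C
  (2,10):dx=-1,dy=-3->C; (3,4):dx=-4,dy=+4->D; (3,5):dx=-2,dy=+8->D; (3,6):dx=-5,dy=-3->C
  (3,7):dx=+4,dy=-5->D; (3,8):dx=-3,dy=+7->D; (3,9):dx=+3,dy=+3->C; (3,10):dx=+6,dy=+10->C
  (4,5):dx=+2,dy=+4->C; (4,6):dx=-1,dy=-7->C; (4,7):dx=+8,dy=-9->D; (4,8):dx=+1,dy=+3->C
  (4,9):dx=+7,dy=-1->D; (4,10):dx=+10,dy=+6->C; (5,6):dx=-3,dy=-11->C; (5,7):dx=+6,dy=-13->D
  (5,8):dx=-1,dy=-1->C; (5,9):dx=+5,dy=-5->D; (5,10):dx=+8,dy=+2->C; (6,7):dx=+9,dy=-2->D
  (6,8):dx=+2,dy=+10->C; (6,9):dx=+8,dy=+6->C; (6,10):dx=+11,dy=+13->C; (7,8):dx=-7,dy=+12->D
  (7,9):dx=-1,dy=+8->D; (7,10):dx=+2,dy=+15->C; (8,9):dx=+6,dy=-4->D; (8,10):dx=+9,dy=+3->C
  (9,10):dx=+3,dy=+7->C
Step 2: C = 28, D = 17, total pairs = 45.
Step 3: tau = (C - D)/(n(n-1)/2) = (28 - 17)/45 = 0.244444.
Step 4: Exact two-sided p-value (enumerate n! = 3628800 permutations of y under H0): p = 0.380720.
Step 5: alpha = 0.1. fail to reject H0.

tau_b = 0.2444 (C=28, D=17), p = 0.380720, fail to reject H0.


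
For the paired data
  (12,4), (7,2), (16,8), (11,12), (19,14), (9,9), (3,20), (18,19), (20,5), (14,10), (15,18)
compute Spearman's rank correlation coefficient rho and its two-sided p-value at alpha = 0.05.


Step 1: Rank x and y separately (midranks; no ties here).
rank(x): 12->5, 7->2, 16->8, 11->4, 19->10, 9->3, 3->1, 18->9, 20->11, 14->6, 15->7
rank(y): 4->2, 2->1, 8->4, 12->7, 14->8, 9->5, 20->11, 19->10, 5->3, 10->6, 18->9
Step 2: d_i = R_x(i) - R_y(i); compute d_i^2.
  (5-2)^2=9, (2-1)^2=1, (8-4)^2=16, (4-7)^2=9, (10-8)^2=4, (3-5)^2=4, (1-11)^2=100, (9-10)^2=1, (11-3)^2=64, (6-6)^2=0, (7-9)^2=4
sum(d^2) = 212.
Step 3: rho = 1 - 6*212 / (11*(11^2 - 1)) = 1 - 1272/1320 = 0.036364.
Step 4: Under H0, t = rho * sqrt((n-2)/(1-rho^2)) = 0.1092 ~ t(9).
Step 5: Two-sided p-value from the t-distribution with 9 df = 0.915468.
Step 6: alpha = 0.05. fail to reject H0.

rho = 0.0364, p = 0.915468, fail to reject H0 at alpha = 0.05.


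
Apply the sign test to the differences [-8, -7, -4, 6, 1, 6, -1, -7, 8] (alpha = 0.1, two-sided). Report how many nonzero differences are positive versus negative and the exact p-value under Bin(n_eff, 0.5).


Step 1: Discard zero differences. Original n = 9; n_eff = number of nonzero differences = 9.
Nonzero differences (with sign): -8, -7, -4, +6, +1, +6, -1, -7, +8
Step 2: Count signs: positive = 4, negative = 5.
Step 3: Under H0: P(positive) = 0.5, so the number of positives S ~ Bin(9, 0.5).
Step 4: Two-sided exact p-value = sum of Bin(9,0.5) probabilities at or below the observed probability = 1.000000.
Step 5: alpha = 0.1. fail to reject H0.

n_eff = 9, pos = 4, neg = 5, p = 1.000000, fail to reject H0.


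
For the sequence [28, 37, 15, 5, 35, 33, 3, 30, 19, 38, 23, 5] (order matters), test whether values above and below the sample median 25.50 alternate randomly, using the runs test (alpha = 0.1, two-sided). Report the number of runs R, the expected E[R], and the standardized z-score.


Step 1: Compute median = 25.50; label A = above, B = below.
Labels in order: AABBAABABABB  (n_A = 6, n_B = 6)
Step 2: Count runs R = 8.
Step 3: Under H0 (random ordering), E[R] = 2*n_A*n_B/(n_A+n_B) + 1 = 2*6*6/12 + 1 = 7.0000.
        Var[R] = 2*n_A*n_B*(2*n_A*n_B - n_A - n_B) / ((n_A+n_B)^2 * (n_A+n_B-1)) = 4320/1584 = 2.7273.
        SD[R] = 1.6514.
Step 4: Continuity-corrected z = (R - 0.5 - E[R]) / SD[R] = (8 - 0.5 - 7.0000) / 1.6514 = 0.3028.
Step 5: Two-sided p-value via normal approximation = 2*(1 - Phi(|z|)) = 0.762069.
Step 6: alpha = 0.1. fail to reject H0.

R = 8, z = 0.3028, p = 0.762069, fail to reject H0.
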